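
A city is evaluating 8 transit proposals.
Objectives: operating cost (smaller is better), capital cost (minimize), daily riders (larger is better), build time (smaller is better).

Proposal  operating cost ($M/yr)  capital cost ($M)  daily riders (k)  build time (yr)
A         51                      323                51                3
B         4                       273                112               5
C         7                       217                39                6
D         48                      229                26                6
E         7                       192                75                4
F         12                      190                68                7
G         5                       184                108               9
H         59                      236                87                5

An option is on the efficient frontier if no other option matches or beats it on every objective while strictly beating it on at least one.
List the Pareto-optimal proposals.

A, B, E, F, G, H

A: not dominated (best build time).
B: not dominated (best operating cost).
C: dominated by E (operating cost 7≤7, capital cost 192≤217, daily riders 75≥39, build time 4≤6).
D: dominated by C (operating cost 7≤48, capital cost 217≤229, daily riders 39≥26, build time 6≤6).
E: not dominated.
F: not dominated.
G: not dominated (best capital cost).
H: not dominated.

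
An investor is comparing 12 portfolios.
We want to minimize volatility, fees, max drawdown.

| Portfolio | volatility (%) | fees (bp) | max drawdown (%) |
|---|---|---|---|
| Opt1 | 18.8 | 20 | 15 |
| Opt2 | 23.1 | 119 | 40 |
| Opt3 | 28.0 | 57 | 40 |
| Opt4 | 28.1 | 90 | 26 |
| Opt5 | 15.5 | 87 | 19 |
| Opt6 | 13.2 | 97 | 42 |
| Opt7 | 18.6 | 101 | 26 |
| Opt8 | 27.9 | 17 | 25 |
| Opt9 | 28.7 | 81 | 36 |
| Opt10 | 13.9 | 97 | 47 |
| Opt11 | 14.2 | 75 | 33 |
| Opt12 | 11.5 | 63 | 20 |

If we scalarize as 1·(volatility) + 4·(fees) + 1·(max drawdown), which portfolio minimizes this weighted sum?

Opt1: 1·18.8 + 4·20 + 1·15 = 113.8
Opt2: 1·23.1 + 4·119 + 1·40 = 539.1
Opt3: 1·28.0 + 4·57 + 1·40 = 296.0
Opt4: 1·28.1 + 4·90 + 1·26 = 414.1
Opt5: 1·15.5 + 4·87 + 1·19 = 382.5
Opt6: 1·13.2 + 4·97 + 1·42 = 443.2
Opt7: 1·18.6 + 4·101 + 1·26 = 448.6
Opt8: 1·27.9 + 4·17 + 1·25 = 120.9
Opt9: 1·28.7 + 4·81 + 1·36 = 388.7
Opt10: 1·13.9 + 4·97 + 1·47 = 448.9
Opt11: 1·14.2 + 4·75 + 1·33 = 347.2
Opt12: 1·11.5 + 4·63 + 1·20 = 283.5
Lowest: Opt1 at 113.8.

Opt1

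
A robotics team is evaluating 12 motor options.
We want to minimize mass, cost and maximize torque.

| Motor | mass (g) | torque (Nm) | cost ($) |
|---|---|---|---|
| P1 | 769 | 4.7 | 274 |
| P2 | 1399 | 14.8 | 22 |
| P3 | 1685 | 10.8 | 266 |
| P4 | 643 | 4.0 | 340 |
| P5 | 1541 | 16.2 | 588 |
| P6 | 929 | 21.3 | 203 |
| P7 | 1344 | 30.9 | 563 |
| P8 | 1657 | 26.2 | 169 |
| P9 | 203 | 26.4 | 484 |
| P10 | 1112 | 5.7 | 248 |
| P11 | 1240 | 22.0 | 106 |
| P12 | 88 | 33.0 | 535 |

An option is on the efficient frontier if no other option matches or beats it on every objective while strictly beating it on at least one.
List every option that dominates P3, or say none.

P2: mass 1399≤1685, torque 14.8≥10.8, cost 22≤266 — dominates P3.
P6: mass 929≤1685, torque 21.3≥10.8, cost 203≤266 — dominates P3.
P8: mass 1657≤1685, torque 26.2≥10.8, cost 169≤266 — dominates P3.
P11: mass 1240≤1685, torque 22.0≥10.8, cost 106≤266 — dominates P3.
Others (P1, P4, P5, P7, P9, P10, P12) are each worse than P3 on at least one objective.

P2, P6, P8, P11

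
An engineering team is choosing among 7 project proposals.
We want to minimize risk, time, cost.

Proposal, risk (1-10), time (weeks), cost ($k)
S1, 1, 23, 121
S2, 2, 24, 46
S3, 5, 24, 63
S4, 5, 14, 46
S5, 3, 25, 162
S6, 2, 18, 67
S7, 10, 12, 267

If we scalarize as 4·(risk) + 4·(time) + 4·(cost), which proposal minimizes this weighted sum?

S4

S1: 4·1 + 4·23 + 4·121 = 580
S2: 4·2 + 4·24 + 4·46 = 288
S3: 4·5 + 4·24 + 4·63 = 368
S4: 4·5 + 4·14 + 4·46 = 260
S5: 4·3 + 4·25 + 4·162 = 760
S6: 4·2 + 4·18 + 4·67 = 348
S7: 4·10 + 4·12 + 4·267 = 1156
Lowest: S4 at 260.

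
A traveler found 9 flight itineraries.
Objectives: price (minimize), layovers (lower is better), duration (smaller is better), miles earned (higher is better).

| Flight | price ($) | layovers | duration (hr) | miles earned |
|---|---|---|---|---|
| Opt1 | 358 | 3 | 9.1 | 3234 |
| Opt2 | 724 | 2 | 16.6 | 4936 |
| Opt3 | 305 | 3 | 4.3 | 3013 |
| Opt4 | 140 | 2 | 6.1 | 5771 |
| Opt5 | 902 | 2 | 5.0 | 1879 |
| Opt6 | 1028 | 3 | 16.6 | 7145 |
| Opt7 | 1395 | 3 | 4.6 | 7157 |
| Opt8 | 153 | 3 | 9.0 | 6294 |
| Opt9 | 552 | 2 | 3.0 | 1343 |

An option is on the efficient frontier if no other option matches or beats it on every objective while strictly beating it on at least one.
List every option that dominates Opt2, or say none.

Opt4: price 140≤724, layovers 2≤2, duration 6.1≤16.6, miles earned 5771≥4936 — dominates Opt2.
Others (Opt1, Opt3, Opt5, Opt6, Opt7, Opt8, Opt9) are each worse than Opt2 on at least one objective.

Opt4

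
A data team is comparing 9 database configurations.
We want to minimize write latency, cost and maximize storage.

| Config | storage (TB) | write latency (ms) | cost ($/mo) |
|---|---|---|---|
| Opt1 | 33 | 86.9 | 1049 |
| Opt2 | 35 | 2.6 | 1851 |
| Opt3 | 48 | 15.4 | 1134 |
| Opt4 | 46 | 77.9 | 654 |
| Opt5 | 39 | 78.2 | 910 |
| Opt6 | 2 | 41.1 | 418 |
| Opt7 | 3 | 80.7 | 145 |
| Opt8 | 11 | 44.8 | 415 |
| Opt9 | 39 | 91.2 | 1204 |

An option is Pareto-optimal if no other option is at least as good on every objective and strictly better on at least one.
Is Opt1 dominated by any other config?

Opt4 vs Opt1: storage 46≥33, write latency 77.9≤86.9, cost 654≤1049 — Opt4 is at least as good on every objective and strictly better on at least one, so Opt4 dominates Opt1.

Yes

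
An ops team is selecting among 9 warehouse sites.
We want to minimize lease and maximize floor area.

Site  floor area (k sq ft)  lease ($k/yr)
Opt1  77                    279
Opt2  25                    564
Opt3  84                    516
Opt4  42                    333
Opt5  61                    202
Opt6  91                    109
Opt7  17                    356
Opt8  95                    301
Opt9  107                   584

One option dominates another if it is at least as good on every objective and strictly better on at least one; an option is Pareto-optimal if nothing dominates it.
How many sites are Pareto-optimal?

Opt1: dominated by Opt6 (floor area 91≥77, lease 109≤279).
Opt2: dominated by Opt1 (floor area 77≥25, lease 279≤564).
Opt3: dominated by Opt6 (floor area 91≥84, lease 109≤516).
Opt4: dominated by Opt1 (floor area 77≥42, lease 279≤333).
Opt5: dominated by Opt6 (floor area 91≥61, lease 109≤202).
Opt6: not dominated (best lease).
Opt7: dominated by Opt1 (floor area 77≥17, lease 279≤356).
Opt8: not dominated.
Opt9: not dominated (best floor area).
Pareto-optimal: Opt6, Opt8, Opt9 → 3.

3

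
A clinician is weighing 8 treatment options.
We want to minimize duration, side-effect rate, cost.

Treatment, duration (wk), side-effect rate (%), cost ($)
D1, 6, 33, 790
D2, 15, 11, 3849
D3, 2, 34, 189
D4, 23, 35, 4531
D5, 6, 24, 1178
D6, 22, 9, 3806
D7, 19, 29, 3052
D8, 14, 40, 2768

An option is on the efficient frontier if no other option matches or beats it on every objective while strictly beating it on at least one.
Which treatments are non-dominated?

D1, D2, D3, D5, D6

D1: not dominated.
D2: not dominated.
D3: not dominated (best duration).
D4: dominated by D1 (duration 6≤23, side-effect rate 33≤35, cost 790≤4531).
D5: not dominated.
D6: not dominated (best side-effect rate).
D7: dominated by D5 (duration 6≤19, side-effect rate 24≤29, cost 1178≤3052).
D8: dominated by D1 (duration 6≤14, side-effect rate 33≤40, cost 790≤2768).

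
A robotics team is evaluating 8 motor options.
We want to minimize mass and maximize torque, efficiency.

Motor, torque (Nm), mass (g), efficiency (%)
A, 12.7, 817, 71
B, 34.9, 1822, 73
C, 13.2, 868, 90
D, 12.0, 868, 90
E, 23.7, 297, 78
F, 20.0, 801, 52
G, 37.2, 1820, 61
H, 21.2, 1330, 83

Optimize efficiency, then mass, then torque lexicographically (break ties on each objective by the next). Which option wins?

C

First maximize efficiency: best is 90, kept {C, D}.
Then minimize mass: best is 868, kept {C, D}.
Then maximize torque: best is 13.2, kept {C}.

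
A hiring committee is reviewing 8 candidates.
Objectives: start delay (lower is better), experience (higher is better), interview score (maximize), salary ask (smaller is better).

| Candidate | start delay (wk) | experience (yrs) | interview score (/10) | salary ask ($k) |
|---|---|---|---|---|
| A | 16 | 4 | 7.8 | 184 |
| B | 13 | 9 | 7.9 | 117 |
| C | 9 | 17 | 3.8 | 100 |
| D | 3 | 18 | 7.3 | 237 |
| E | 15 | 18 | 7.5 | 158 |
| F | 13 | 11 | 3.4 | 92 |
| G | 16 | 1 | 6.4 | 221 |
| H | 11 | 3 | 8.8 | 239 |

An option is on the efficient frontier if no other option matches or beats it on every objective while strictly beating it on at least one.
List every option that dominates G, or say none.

A, B, E

A: start delay 16≤16, experience 4≥1, interview score 7.8≥6.4, salary ask 184≤221 — dominates G.
B: start delay 13≤16, experience 9≥1, interview score 7.9≥6.4, salary ask 117≤221 — dominates G.
E: start delay 15≤16, experience 18≥1, interview score 7.5≥6.4, salary ask 158≤221 — dominates G.
Others (C, D, F, H) are each worse than G on at least one objective.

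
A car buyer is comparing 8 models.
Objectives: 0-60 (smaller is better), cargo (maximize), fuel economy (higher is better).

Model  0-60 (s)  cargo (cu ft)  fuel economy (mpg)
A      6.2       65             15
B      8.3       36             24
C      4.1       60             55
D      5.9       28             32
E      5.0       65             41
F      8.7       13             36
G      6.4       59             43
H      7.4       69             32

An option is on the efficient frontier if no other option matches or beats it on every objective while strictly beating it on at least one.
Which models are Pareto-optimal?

A: dominated by E (0-60 5.0≤6.2, cargo 65≥65, fuel economy 41≥15).
B: dominated by C (0-60 4.1≤8.3, cargo 60≥36, fuel economy 55≥24).
C: not dominated (best 0-60).
D: dominated by C (0-60 4.1≤5.9, cargo 60≥28, fuel economy 55≥32).
E: not dominated.
F: dominated by C (0-60 4.1≤8.7, cargo 60≥13, fuel economy 55≥36).
G: dominated by C (0-60 4.1≤6.4, cargo 60≥59, fuel economy 55≥43).
H: not dominated (best cargo).

C, E, H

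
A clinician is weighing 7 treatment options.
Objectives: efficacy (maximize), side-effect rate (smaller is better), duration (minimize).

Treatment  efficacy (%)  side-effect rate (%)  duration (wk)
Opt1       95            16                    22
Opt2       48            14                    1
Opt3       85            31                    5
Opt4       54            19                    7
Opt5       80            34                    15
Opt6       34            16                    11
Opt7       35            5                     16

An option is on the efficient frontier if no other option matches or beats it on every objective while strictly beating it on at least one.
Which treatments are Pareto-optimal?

Opt1, Opt2, Opt3, Opt4, Opt7

Opt1: not dominated (best efficacy).
Opt2: not dominated (best duration).
Opt3: not dominated.
Opt4: not dominated.
Opt5: dominated by Opt3 (efficacy 85≥80, side-effect rate 31≤34, duration 5≤15).
Opt6: dominated by Opt2 (efficacy 48≥34, side-effect rate 14≤16, duration 1≤11).
Opt7: not dominated (best side-effect rate).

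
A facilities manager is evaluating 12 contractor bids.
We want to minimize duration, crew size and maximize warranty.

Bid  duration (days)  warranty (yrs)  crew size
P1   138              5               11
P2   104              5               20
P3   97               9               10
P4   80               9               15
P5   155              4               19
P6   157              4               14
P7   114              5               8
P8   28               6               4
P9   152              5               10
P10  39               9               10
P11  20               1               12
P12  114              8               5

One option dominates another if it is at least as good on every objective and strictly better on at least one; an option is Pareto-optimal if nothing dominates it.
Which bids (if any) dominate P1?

P3: duration 97≤138, warranty 9≥5, crew size 10≤11 — dominates P1.
P7: duration 114≤138, warranty 5≥5, crew size 8≤11 — dominates P1.
P8: duration 28≤138, warranty 6≥5, crew size 4≤11 — dominates P1.
P10: duration 39≤138, warranty 9≥5, crew size 10≤11 — dominates P1.
P12: duration 114≤138, warranty 8≥5, crew size 5≤11 — dominates P1.
Others (P2, P4, P5, P6, P9, P11) are each worse than P1 on at least one objective.

P3, P7, P8, P10, P12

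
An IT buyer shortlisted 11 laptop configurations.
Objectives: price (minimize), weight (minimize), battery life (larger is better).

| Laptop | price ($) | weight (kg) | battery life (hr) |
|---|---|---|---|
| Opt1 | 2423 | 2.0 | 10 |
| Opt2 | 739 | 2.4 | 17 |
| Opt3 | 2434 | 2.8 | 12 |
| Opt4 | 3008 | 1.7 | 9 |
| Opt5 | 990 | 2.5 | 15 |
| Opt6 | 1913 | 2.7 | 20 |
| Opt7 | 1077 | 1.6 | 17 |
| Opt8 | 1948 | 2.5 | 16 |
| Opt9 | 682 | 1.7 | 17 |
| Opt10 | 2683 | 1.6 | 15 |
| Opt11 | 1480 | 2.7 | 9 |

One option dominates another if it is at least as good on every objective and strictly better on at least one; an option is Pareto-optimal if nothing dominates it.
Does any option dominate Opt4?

Yes

Opt7 vs Opt4: price 1077≤3008, weight 1.6≤1.7, battery life 17≥9 — Opt7 is at least as good on every objective and strictly better on at least one, so Opt7 dominates Opt4.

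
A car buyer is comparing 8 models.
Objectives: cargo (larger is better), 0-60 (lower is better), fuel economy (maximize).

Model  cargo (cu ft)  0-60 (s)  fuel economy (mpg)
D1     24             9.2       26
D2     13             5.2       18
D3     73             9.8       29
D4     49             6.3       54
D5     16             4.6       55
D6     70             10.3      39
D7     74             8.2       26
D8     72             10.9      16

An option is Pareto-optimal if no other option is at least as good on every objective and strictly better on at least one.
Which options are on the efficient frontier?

D1: dominated by D4 (cargo 49≥24, 0-60 6.3≤9.2, fuel economy 54≥26).
D2: dominated by D5 (cargo 16≥13, 0-60 4.6≤5.2, fuel economy 55≥18).
D3: not dominated.
D4: not dominated.
D5: not dominated (best 0-60).
D6: not dominated.
D7: not dominated (best cargo).
D8: dominated by D3 (cargo 73≥72, 0-60 9.8≤10.9, fuel economy 29≥16).

D3, D4, D5, D6, D7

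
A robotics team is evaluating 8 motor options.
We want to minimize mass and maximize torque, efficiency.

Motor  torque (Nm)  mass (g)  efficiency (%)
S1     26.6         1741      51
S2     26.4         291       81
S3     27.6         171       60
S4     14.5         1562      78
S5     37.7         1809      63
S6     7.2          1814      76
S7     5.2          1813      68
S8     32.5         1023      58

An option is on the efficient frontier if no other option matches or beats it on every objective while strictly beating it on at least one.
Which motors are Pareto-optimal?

S1: dominated by S3 (torque 27.6≥26.6, mass 171≤1741, efficiency 60≥51).
S2: not dominated (best efficiency).
S3: not dominated (best mass).
S4: dominated by S2 (torque 26.4≥14.5, mass 291≤1562, efficiency 81≥78).
S5: not dominated (best torque).
S6: dominated by S2 (torque 26.4≥7.2, mass 291≤1814, efficiency 81≥76).
S7: dominated by S2 (torque 26.4≥5.2, mass 291≤1813, efficiency 81≥68).
S8: not dominated.

S2, S3, S5, S8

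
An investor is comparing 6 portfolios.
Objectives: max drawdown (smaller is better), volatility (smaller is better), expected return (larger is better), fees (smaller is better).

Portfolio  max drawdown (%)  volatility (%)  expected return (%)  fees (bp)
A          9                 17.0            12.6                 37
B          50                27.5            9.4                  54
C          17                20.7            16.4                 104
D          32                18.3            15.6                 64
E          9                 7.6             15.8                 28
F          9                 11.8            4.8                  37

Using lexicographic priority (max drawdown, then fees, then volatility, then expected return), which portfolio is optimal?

E

First minimize max drawdown: best is 9, kept {A, E, F}.
Then minimize fees: best is 28, kept {E}.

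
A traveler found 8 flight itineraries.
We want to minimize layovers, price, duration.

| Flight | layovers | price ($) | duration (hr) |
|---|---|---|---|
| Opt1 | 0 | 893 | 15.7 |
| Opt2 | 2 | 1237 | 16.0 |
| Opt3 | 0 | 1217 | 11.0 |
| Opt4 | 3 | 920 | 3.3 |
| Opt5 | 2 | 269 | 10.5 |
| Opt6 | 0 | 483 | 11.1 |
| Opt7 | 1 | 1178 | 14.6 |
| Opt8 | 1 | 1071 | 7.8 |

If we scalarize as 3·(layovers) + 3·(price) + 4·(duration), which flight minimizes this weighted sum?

Opt5

Opt1: 3·0 + 3·893 + 4·15.7 = 2741.8
Opt2: 3·2 + 3·1237 + 4·16.0 = 3781.0
Opt3: 3·0 + 3·1217 + 4·11.0 = 3695.0
Opt4: 3·3 + 3·920 + 4·3.3 = 2782.2
Opt5: 3·2 + 3·269 + 4·10.5 = 855.0
Opt6: 3·0 + 3·483 + 4·11.1 = 1493.4
Opt7: 3·1 + 3·1178 + 4·14.6 = 3595.4
Opt8: 3·1 + 3·1071 + 4·7.8 = 3247.2
Lowest: Opt5 at 855.0.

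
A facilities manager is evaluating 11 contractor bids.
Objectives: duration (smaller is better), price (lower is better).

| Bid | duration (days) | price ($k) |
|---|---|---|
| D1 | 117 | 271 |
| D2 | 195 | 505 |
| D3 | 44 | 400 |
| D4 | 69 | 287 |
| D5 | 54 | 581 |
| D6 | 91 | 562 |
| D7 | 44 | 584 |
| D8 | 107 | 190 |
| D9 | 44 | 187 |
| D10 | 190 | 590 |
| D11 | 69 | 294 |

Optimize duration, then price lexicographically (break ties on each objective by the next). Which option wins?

First minimize duration: best is 44, kept {D3, D7, D9}.
Then minimize price: best is 187, kept {D9}.

D9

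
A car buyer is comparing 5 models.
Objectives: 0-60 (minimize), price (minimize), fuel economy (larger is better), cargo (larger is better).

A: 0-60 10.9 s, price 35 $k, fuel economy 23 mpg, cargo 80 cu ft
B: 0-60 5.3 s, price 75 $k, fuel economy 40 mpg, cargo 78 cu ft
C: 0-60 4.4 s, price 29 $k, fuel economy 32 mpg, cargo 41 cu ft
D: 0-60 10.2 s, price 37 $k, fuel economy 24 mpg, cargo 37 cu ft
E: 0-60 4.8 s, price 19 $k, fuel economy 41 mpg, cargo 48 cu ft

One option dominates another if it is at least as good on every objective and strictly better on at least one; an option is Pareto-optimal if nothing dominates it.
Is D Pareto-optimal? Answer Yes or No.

No

C vs D: 0-60 4.4≤10.2, price 29≤37, fuel economy 32≥24, cargo 41≥37 — C is at least as good on every objective and strictly better on at least one, so C dominates D.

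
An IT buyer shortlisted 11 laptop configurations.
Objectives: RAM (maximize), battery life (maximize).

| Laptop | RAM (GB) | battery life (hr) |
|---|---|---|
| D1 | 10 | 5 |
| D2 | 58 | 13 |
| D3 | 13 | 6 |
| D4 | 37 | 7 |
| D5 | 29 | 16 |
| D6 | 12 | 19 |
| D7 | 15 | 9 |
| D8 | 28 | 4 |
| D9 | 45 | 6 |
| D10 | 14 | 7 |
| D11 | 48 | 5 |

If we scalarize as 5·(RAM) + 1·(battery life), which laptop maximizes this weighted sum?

D2

D1: 5·10 + 1·5 = 55
D2: 5·58 + 1·13 = 303
D3: 5·13 + 1·6 = 71
D4: 5·37 + 1·7 = 192
D5: 5·29 + 1·16 = 161
D6: 5·12 + 1·19 = 79
D7: 5·15 + 1·9 = 84
D8: 5·28 + 1·4 = 144
D9: 5·45 + 1·6 = 231
D10: 5·14 + 1·7 = 77
D11: 5·48 + 1·5 = 245
Highest: D2 at 303.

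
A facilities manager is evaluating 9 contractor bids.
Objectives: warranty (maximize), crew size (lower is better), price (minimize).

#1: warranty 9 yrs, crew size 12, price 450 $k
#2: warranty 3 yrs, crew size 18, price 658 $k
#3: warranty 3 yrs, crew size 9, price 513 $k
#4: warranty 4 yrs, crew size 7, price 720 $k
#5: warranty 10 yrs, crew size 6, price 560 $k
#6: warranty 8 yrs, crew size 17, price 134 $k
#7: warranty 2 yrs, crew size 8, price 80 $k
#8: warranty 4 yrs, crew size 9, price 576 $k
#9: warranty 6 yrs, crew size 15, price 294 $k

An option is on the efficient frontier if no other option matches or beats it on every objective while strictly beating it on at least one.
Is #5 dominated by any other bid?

#1: worse on warranty (9 vs 10).
#2: worse on warranty (3 vs 10).
#3: worse on warranty (3 vs 10).
#4: worse on warranty (4 vs 10).
#6: worse on warranty (8 vs 10).
#7: worse on warranty (2 vs 10).
#8: worse on warranty (4 vs 10).
#9: worse on warranty (6 vs 10).
No option is at least as good as #5 on every objective and strictly better on one.

No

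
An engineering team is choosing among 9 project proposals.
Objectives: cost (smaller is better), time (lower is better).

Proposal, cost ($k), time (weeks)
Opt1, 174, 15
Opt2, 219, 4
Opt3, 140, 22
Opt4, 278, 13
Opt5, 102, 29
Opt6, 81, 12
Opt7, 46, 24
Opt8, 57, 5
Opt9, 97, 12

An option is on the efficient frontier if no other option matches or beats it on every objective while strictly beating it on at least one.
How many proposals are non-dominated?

Opt1: dominated by Opt6 (cost 81≤174, time 12≤15).
Opt2: not dominated (best time).
Opt3: dominated by Opt6 (cost 81≤140, time 12≤22).
Opt4: dominated by Opt2 (cost 219≤278, time 4≤13).
Opt5: dominated by Opt6 (cost 81≤102, time 12≤29).
Opt6: dominated by Opt8 (cost 57≤81, time 5≤12).
Opt7: not dominated (best cost).
Opt8: not dominated.
Opt9: dominated by Opt6 (cost 81≤97, time 12≤12).
Pareto-optimal: Opt2, Opt7, Opt8 → 3.

3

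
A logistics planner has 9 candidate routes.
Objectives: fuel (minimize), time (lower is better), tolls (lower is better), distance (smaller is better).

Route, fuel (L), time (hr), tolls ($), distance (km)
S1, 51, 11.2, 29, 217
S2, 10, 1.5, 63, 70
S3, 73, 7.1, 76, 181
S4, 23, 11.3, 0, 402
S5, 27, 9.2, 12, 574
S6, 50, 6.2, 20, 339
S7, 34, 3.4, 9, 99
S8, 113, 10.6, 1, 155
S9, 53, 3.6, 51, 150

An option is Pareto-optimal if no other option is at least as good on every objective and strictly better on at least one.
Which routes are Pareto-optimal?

S1: dominated by S7 (fuel 34≤51, time 3.4≤11.2, tolls 9≤29, distance 99≤217).
S2: not dominated (best fuel).
S3: dominated by S2 (fuel 10≤73, time 1.5≤7.1, tolls 63≤76, distance 70≤181).
S4: not dominated (best tolls).
S5: not dominated.
S6: dominated by S7 (fuel 34≤50, time 3.4≤6.2, tolls 9≤20, distance 99≤339).
S7: not dominated.
S8: not dominated.
S9: dominated by S7 (fuel 34≤53, time 3.4≤3.6, tolls 9≤51, distance 99≤150).

S2, S4, S5, S7, S8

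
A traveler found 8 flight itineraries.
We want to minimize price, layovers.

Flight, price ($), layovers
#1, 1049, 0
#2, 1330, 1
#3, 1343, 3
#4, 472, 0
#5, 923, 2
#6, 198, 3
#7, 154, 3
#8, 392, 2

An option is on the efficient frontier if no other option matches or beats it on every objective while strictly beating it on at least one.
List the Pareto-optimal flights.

#4, #7, #8

#1: dominated by #4 (price 472≤1049, layovers 0≤0).
#2: dominated by #1 (price 1049≤1330, layovers 0≤1).
#3: dominated by #1 (price 1049≤1343, layovers 0≤3).
#4: not dominated.
#5: dominated by #4 (price 472≤923, layovers 0≤2).
#6: dominated by #7 (price 154≤198, layovers 3≤3).
#7: not dominated (best price).
#8: not dominated.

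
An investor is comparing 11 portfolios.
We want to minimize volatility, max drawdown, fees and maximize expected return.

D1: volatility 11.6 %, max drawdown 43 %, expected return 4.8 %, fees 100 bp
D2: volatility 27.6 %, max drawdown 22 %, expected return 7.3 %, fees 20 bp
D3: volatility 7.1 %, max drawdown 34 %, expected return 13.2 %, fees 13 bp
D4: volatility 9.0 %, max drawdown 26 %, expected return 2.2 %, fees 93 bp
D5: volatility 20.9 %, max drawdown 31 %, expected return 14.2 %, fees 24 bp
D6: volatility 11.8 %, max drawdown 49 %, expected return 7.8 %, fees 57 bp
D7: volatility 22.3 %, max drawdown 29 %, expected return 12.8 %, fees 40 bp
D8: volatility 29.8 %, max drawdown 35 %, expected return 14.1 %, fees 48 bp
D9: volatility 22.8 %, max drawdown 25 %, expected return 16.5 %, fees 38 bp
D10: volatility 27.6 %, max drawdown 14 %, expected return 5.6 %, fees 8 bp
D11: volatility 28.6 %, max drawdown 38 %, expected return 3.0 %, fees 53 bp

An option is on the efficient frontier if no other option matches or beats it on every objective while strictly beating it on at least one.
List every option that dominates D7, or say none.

none

D1: worse on max drawdown (43 vs 29).
D2: worse on volatility (27.6 vs 22.3).
D3: worse on max drawdown (34 vs 29).
D4: worse on expected return (2.2 vs 12.8).
D5: worse on max drawdown (31 vs 29).
D6: worse on max drawdown (49 vs 29).
D8: worse on volatility (29.8 vs 22.3).
D9: worse on volatility (22.8 vs 22.3).
D10: worse on volatility (27.6 vs 22.3).
D11: worse on volatility (28.6 vs 22.3).
No option dominates D7.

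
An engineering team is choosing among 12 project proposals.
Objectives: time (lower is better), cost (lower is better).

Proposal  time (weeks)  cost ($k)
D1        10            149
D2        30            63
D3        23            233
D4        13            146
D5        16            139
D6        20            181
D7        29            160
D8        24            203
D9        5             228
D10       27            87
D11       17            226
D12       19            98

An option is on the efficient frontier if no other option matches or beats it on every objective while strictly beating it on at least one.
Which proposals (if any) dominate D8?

D1: time 10≤24, cost 149≤203 — dominates D8.
D4: time 13≤24, cost 146≤203 — dominates D8.
D5: time 16≤24, cost 139≤203 — dominates D8.
D6: time 20≤24, cost 181≤203 — dominates D8.
D12: time 19≤24, cost 98≤203 — dominates D8.
Others (D2, D3, D7, D9, D10, D11) are each worse than D8 on at least one objective.

D1, D4, D5, D6, D12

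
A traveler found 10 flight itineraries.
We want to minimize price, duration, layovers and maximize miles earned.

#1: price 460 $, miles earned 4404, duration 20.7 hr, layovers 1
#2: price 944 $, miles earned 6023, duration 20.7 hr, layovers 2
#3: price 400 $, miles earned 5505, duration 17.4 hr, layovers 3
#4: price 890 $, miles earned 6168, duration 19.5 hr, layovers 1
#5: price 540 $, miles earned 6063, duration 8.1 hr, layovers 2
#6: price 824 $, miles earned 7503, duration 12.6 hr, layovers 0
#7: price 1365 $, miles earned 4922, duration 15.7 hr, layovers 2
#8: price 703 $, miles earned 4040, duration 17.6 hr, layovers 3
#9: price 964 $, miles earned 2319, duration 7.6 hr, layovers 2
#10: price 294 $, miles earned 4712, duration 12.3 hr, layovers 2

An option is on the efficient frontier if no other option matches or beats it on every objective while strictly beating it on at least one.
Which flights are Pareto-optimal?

#1, #3, #5, #6, #9, #10

#1: not dominated.
#2: dominated by #4 (price 890≤944, miles earned 6168≥6023, duration 19.5≤20.7, layovers 1≤2).
#3: not dominated.
#4: dominated by #6 (price 824≤890, miles earned 7503≥6168, duration 12.6≤19.5, layovers 0≤1).
#5: not dominated.
#6: not dominated (best miles earned).
#7: dominated by #5 (price 540≤1365, miles earned 6063≥4922, duration 8.1≤15.7, layovers 2≤2).
#8: dominated by #3 (price 400≤703, miles earned 5505≥4040, duration 17.4≤17.6, layovers 3≤3).
#9: not dominated (best duration).
#10: not dominated (best price).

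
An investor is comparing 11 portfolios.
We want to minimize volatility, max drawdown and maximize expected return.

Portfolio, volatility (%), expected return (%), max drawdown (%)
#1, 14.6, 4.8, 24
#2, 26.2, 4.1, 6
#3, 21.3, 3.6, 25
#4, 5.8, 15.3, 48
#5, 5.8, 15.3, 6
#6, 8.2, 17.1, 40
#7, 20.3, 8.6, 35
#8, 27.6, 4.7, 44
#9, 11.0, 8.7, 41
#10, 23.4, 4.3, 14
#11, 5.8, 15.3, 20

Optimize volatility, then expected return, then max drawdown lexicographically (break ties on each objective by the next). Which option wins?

#5

First minimize volatility: best is 5.8, kept {#4, #5, #11}.
Then maximize expected return: best is 15.3, kept {#4, #5, #11}.
Then minimize max drawdown: best is 6, kept {#5}.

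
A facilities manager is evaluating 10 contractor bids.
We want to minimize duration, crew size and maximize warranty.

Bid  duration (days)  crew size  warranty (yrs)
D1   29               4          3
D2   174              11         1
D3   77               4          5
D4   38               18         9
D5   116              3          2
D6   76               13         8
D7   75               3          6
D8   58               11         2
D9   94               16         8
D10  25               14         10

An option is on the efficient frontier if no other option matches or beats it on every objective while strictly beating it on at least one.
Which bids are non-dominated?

D1, D6, D7, D10

D1: not dominated.
D2: dominated by D1 (duration 29≤174, crew size 4≤11, warranty 3≥1).
D3: dominated by D7 (duration 75≤77, crew size 3≤4, warranty 6≥5).
D4: dominated by D10 (duration 25≤38, crew size 14≤18, warranty 10≥9).
D5: dominated by D7 (duration 75≤116, crew size 3≤3, warranty 6≥2).
D6: not dominated.
D7: not dominated.
D8: dominated by D1 (duration 29≤58, crew size 4≤11, warranty 3≥2).
D9: dominated by D6 (duration 76≤94, crew size 13≤16, warranty 8≥8).
D10: not dominated (best duration).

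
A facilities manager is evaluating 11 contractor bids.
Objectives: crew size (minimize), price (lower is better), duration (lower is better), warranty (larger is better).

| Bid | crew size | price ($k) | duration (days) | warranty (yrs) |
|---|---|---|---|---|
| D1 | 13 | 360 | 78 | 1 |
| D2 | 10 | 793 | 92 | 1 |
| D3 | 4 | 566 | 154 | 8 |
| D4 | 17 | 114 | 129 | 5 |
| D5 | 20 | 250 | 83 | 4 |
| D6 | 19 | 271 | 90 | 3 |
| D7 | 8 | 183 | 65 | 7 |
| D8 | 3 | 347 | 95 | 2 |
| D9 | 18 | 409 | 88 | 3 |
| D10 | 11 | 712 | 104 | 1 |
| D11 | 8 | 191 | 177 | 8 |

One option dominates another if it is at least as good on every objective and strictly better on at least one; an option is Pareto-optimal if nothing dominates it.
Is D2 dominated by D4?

No

D4 vs D2: D4 is worse on crew size (17 vs 10), so it does not dominate D2.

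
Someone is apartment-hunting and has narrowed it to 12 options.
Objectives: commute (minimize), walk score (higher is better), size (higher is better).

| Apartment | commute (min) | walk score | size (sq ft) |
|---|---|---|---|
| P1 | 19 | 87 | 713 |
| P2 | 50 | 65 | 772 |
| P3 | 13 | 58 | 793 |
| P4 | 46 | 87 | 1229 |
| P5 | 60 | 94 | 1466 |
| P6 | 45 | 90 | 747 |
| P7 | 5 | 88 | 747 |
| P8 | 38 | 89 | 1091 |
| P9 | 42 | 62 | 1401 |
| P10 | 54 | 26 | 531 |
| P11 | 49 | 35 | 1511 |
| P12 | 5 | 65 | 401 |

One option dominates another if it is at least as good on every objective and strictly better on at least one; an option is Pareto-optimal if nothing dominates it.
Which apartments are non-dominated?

P1: dominated by P7 (commute 5≤19, walk score 88≥87, size 747≥713).
P2: dominated by P4 (commute 46≤50, walk score 87≥65, size 1229≥772).
P3: not dominated.
P4: not dominated.
P5: not dominated (best walk score).
P6: not dominated.
P7: not dominated.
P8: not dominated.
P9: not dominated.
P10: dominated by P1 (commute 19≤54, walk score 87≥26, size 713≥531).
P11: not dominated (best size).
P12: dominated by P7 (commute 5≤5, walk score 88≥65, size 747≥401).

P3, P4, P5, P6, P7, P8, P9, P11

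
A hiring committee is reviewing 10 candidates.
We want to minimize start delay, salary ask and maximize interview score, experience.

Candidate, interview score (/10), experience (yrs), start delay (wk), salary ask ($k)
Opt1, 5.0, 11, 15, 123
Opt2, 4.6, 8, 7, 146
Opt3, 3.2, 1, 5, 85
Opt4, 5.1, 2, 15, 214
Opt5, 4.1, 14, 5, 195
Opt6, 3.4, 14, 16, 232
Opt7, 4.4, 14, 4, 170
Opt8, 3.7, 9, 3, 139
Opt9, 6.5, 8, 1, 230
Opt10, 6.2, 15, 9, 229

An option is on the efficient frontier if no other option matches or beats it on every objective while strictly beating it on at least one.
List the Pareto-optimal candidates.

Opt1, Opt2, Opt3, Opt4, Opt7, Opt8, Opt9, Opt10

Opt1: not dominated.
Opt2: not dominated.
Opt3: not dominated (best salary ask).
Opt4: not dominated.
Opt5: dominated by Opt7 (interview score 4.4≥4.1, experience 14≥14, start delay 4≤5, salary ask 170≤195).
Opt6: dominated by Opt5 (interview score 4.1≥3.4, experience 14≥14, start delay 5≤16, salary ask 195≤232).
Opt7: not dominated.
Opt8: not dominated.
Opt9: not dominated (best interview score).
Opt10: not dominated (best experience).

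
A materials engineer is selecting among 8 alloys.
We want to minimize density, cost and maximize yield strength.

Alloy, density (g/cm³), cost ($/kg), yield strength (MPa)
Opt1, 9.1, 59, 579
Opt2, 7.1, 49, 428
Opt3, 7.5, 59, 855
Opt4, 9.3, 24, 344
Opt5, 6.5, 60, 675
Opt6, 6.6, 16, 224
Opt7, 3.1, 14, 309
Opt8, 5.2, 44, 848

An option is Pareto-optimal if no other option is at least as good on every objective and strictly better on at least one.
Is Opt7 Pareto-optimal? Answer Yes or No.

Opt1: worse on density (9.1 vs 3.1).
Opt2: worse on density (7.1 vs 3.1).
Opt3: worse on density (7.5 vs 3.1).
Opt4: worse on density (9.3 vs 3.1).
Opt5: worse on density (6.5 vs 3.1).
Opt6: worse on density (6.6 vs 3.1).
Opt8: worse on density (5.2 vs 3.1).
No option is at least as good as Opt7 on every objective and strictly better on one.

Yes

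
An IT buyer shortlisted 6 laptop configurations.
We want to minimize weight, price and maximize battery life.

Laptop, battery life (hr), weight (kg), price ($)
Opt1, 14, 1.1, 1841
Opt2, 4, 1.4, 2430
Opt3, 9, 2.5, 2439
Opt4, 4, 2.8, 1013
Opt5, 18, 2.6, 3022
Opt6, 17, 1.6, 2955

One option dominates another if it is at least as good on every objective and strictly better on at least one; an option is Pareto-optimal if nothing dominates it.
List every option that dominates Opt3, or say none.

Opt1: battery life 14≥9, weight 1.1≤2.5, price 1841≤2439 — dominates Opt3.
Others (Opt2, Opt4, Opt5, Opt6) are each worse than Opt3 on at least one objective.

Opt1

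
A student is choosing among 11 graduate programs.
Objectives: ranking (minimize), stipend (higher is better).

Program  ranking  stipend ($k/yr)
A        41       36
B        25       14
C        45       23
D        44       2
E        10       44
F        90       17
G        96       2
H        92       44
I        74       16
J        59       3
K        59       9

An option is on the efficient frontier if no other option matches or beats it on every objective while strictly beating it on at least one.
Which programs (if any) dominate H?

E

E: ranking 10≤92, stipend 44≥44 — dominates H.
Others (A, B, C, D, F, G, I, J, K) are each worse than H on at least one objective.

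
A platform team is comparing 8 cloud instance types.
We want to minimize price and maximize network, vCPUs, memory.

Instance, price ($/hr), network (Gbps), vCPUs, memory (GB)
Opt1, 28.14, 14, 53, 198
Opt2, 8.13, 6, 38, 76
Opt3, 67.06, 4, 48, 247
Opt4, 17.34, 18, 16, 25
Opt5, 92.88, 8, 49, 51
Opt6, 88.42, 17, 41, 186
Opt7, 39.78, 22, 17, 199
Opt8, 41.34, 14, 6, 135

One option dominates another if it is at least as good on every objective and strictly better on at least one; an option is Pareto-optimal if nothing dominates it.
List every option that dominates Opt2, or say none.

Opt1: worse on price (28.14 vs 8.13).
Opt3: worse on price (67.06 vs 8.13).
Opt4: worse on price (17.34 vs 8.13).
Opt5: worse on price (92.88 vs 8.13).
Opt6: worse on price (88.42 vs 8.13).
Opt7: worse on price (39.78 vs 8.13).
Opt8: worse on price (41.34 vs 8.13).
No option dominates Opt2.

none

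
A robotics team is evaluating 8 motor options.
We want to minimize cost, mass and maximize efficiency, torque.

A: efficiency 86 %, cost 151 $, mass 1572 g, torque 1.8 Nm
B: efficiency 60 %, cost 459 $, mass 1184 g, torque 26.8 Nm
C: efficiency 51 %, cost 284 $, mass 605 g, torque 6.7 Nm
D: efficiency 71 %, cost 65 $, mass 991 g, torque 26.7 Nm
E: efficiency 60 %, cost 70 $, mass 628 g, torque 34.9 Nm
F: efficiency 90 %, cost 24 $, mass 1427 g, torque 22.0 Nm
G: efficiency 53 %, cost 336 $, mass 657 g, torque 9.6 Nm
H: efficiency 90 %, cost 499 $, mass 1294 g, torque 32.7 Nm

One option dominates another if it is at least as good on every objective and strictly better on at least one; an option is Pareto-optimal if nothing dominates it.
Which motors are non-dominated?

C, D, E, F, H

A: dominated by F (efficiency 90≥86, cost 24≤151, mass 1427≤1572, torque 22.0≥1.8).
B: dominated by E (efficiency 60≥60, cost 70≤459, mass 628≤1184, torque 34.9≥26.8).
C: not dominated (best mass).
D: not dominated.
E: not dominated (best torque).
F: not dominated (best cost).
G: dominated by E (efficiency 60≥53, cost 70≤336, mass 628≤657, torque 34.9≥9.6).
H: not dominated.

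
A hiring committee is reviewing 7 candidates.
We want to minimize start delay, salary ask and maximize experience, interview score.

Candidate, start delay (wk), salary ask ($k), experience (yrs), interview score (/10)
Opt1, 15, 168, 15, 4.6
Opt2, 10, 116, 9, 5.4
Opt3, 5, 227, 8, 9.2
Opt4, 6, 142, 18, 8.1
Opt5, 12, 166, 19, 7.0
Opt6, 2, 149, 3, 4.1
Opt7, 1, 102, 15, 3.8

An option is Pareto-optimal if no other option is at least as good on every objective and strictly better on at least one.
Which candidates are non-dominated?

Opt1: dominated by Opt4 (start delay 6≤15, salary ask 142≤168, experience 18≥15, interview score 8.1≥4.6).
Opt2: not dominated.
Opt3: not dominated (best interview score).
Opt4: not dominated.
Opt5: not dominated (best experience).
Opt6: not dominated.
Opt7: not dominated (best start delay).

Opt2, Opt3, Opt4, Opt5, Opt6, Opt7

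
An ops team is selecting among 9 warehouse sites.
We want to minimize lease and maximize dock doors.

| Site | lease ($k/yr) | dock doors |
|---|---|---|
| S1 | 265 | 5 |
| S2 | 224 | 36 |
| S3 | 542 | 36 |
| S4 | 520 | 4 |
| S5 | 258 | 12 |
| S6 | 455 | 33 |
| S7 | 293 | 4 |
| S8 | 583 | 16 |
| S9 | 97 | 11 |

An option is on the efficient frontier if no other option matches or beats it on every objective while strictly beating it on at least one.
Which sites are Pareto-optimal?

S1: dominated by S2 (lease 224≤265, dock doors 36≥5).
S2: not dominated.
S3: dominated by S2 (lease 224≤542, dock doors 36≥36).
S4: dominated by S1 (lease 265≤520, dock doors 5≥4).
S5: dominated by S2 (lease 224≤258, dock doors 36≥12).
S6: dominated by S2 (lease 224≤455, dock doors 36≥33).
S7: dominated by S1 (lease 265≤293, dock doors 5≥4).
S8: dominated by S2 (lease 224≤583, dock doors 36≥16).
S9: not dominated (best lease).

S2, S9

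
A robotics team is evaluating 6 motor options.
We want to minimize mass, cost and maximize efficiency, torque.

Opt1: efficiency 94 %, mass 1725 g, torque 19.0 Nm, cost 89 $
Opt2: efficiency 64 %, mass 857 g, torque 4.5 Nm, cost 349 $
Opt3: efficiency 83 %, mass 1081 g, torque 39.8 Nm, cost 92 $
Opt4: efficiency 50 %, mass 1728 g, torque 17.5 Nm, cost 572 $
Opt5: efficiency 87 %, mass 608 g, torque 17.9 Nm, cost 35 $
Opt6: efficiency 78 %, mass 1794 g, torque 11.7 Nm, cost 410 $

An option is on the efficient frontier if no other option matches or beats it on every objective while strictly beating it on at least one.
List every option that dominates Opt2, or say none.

Opt5

Opt5: efficiency 87≥64, mass 608≤857, torque 17.9≥4.5, cost 35≤349 — dominates Opt2.
Others (Opt1, Opt3, Opt4, Opt6) are each worse than Opt2 on at least one objective.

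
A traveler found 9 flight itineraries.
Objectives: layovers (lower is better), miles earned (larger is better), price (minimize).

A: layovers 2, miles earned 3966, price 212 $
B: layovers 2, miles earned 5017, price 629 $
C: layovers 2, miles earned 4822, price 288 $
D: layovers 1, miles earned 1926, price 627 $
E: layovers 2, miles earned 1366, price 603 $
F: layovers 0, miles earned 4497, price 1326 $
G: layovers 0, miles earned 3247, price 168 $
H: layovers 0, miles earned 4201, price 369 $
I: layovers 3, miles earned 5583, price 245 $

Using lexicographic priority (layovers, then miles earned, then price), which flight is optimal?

F

First minimize layovers: best is 0, kept {F, G, H}.
Then maximize miles earned: best is 4497, kept {F}.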